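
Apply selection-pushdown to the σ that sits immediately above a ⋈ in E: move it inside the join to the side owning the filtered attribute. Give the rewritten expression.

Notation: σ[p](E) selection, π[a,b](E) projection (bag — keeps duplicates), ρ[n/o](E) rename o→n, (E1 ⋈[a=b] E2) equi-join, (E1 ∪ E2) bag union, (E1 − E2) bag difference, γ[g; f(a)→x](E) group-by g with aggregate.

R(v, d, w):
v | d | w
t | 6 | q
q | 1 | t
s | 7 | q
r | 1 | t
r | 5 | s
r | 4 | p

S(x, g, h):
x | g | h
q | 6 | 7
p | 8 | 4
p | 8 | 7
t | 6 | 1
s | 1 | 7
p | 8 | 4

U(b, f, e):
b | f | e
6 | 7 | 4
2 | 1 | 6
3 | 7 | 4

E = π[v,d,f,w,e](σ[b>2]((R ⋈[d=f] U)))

σ filters on b, owned by the right side.
E' = π[v,d,f,w,e]((R ⋈[d=f] σ[b>2](U)))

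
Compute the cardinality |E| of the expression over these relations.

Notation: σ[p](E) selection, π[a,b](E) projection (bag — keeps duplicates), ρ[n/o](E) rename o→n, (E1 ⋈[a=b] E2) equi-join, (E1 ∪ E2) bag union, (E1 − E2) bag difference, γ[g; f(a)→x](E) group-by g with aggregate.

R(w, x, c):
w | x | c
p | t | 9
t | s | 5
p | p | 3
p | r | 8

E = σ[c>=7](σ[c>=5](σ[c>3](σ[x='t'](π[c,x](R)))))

Subexpression sizes:
  R → 4
  π[c,x](R) → 4
  σ[x='t'](π[c,x](R)) → 1
  σ[c>3](σ[x='t'](π[c,x](R))) → 1
  σ[c>=5](σ[c>3](σ[x='t'](π[c,x](R)))) → 1
  σ[c>=7](σ[c>=5](σ[c>3](σ[x='t'](π[c,x](R))))) → 1

|E| = 1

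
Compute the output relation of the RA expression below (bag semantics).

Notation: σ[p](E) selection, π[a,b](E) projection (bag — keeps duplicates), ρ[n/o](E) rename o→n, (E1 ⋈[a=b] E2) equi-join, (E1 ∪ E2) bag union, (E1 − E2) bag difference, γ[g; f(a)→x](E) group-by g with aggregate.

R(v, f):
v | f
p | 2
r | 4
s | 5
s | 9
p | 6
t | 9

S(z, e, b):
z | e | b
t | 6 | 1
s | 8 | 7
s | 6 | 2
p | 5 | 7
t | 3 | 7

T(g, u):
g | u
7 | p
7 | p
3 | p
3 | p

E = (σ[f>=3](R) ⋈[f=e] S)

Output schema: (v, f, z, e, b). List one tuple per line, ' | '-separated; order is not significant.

Row counts bottom-up:
  R → 6
  σ[f>=3](R) → 5
  S → 5
  (σ[f>=3](R) ⋈[f=e] S) → 3

== RESULT ==
v | f | z | e | b
p | 6 | s | 6 | 2
p | 6 | t | 6 | 1
s | 5 | p | 5 | 7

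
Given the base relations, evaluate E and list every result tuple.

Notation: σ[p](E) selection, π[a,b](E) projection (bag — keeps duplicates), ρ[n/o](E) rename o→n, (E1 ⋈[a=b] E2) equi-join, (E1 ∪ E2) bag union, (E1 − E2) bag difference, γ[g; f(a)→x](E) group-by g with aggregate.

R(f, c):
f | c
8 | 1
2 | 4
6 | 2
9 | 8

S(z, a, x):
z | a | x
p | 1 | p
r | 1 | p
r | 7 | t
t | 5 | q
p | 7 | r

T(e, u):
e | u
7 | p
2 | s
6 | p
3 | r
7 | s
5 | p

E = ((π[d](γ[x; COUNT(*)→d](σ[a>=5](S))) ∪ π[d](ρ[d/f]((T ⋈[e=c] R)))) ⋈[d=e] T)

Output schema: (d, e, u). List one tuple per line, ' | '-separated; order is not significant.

Row counts bottom-up:
  S → 5
  σ[a>=5](S) → 3
  γ[x; COUNT(*)→d](σ[a>=5](S)) → 3
  π[d](γ[x; COUNT(*)→d](σ[a>=5](S))) → 3
  T → 6
  R → 4
  (T ⋈[e=c] R) → 1
  ρ[d/f]((T ⋈[e=c] R)) → 1
  π[d](ρ[d/f]((T ⋈[e=c] R))) → 1
  (π[d](γ[x; COUNT(*)→d](σ[a>=5](S))) ∪ π[d](ρ[d/f]((T ⋈[e=c] R)))) → 4
  T → 6
  ((π[d](γ[x; COUNT(*)→d](σ[a>=5](S))) ∪ π[d](ρ[d/f]((T ⋈[e=c] R)))) ⋈[d=e] T) → 1

== RESULT ==
d | e | u
6 | 6 | p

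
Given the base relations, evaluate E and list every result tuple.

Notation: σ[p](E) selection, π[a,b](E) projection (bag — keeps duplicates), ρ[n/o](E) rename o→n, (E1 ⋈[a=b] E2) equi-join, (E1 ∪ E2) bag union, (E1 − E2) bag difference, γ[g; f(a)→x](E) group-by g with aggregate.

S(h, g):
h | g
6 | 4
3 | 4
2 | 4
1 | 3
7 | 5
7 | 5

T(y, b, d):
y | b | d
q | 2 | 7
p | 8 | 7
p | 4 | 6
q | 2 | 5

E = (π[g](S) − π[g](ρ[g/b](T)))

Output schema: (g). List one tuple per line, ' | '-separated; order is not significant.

Row counts bottom-up:
  S → 6
  π[g](S) → 6
  T → 4
  ρ[g/b](T) → 4
  π[g](ρ[g/b](T)) → 4
  (π[g](S) − π[g](ρ[g/b](T))) → 5

== RESULT ==
g
3
4
4
5
5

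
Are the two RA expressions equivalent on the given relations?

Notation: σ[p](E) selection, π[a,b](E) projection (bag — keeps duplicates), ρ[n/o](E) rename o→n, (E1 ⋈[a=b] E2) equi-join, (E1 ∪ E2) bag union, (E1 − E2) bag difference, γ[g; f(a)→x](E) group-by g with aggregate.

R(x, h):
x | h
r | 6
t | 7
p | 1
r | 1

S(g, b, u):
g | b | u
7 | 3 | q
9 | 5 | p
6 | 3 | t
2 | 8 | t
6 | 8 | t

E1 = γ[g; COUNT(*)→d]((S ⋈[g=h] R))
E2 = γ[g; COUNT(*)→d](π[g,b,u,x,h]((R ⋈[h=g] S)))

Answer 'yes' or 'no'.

E1 subexpression sizes:
  S → 5
  R → 4
  (S ⋈[g=h] R) → 3
  γ[g; COUNT(*)→d]((S ⋈[g=h] R)) → 2
E2 subexpression sizes:
  R → 4
  S → 5
  (R ⋈[h=g] S) → 3
  π[g,b,u,x,h]((R ⋈[h=g] S)) → 3
  γ[g; COUNT(*)→d](π[g,b,u,x,h]((R ⋈[h=g] S))) → 2

E1 and E2 produce the same multiset:
g | d
6 | 2
7 | 1

yes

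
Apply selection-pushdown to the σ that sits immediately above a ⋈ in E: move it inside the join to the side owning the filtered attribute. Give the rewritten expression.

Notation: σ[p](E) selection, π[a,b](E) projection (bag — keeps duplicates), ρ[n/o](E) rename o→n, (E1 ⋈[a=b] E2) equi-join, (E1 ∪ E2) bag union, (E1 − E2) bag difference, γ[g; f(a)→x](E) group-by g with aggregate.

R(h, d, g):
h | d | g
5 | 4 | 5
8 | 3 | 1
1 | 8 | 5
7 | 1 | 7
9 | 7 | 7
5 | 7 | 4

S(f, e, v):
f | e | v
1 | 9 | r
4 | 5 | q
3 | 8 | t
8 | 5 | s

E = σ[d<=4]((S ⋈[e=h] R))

σ filters on d, owned by the right side.
E' = (S ⋈[e=h] σ[d<=4](R))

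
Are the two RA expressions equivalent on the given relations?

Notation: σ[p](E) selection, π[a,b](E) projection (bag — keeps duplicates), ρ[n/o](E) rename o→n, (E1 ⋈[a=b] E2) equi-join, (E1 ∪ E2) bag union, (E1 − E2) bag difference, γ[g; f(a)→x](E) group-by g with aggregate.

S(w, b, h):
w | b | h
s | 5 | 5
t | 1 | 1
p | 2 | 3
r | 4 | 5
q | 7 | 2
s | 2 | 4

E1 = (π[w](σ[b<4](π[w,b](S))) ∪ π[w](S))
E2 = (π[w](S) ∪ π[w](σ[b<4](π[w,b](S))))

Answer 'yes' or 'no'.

E1 per-node cardinality:
  S → 6
  π[w,b](S) → 6
  σ[b<4](π[w,b](S)) → 3
  π[w](σ[b<4](π[w,b](S))) → 3
  S → 6
  π[w](S) → 6
  (π[w](σ[b<4](π[w,b](S))) ∪ π[w](S)) → 9
E2 per-node cardinality:
  S → 6
  π[w](S) → 6
  S → 6
  π[w,b](S) → 6
  σ[b<4](π[w,b](S)) → 3
  π[w](σ[b<4](π[w,b](S))) → 3
  (π[w](S) ∪ π[w](σ[b<4](π[w,b](S)))) → 9

E1 and E2 produce the same multiset:
w
p
p
q
r
s
s
s
t
t

yes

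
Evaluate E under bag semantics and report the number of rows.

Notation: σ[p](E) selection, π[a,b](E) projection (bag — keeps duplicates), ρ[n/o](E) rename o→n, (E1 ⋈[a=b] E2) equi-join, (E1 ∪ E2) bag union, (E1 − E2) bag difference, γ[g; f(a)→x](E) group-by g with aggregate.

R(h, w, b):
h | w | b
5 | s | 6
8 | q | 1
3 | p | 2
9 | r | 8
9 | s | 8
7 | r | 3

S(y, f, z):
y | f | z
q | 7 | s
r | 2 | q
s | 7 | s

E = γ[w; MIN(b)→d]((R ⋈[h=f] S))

Per-node cardinality:
  R → 6
  S → 3
  (R ⋈[h=f] S) → 2
  γ[w; MIN(b)→d]((R ⋈[h=f] S)) → 1

|E| = 1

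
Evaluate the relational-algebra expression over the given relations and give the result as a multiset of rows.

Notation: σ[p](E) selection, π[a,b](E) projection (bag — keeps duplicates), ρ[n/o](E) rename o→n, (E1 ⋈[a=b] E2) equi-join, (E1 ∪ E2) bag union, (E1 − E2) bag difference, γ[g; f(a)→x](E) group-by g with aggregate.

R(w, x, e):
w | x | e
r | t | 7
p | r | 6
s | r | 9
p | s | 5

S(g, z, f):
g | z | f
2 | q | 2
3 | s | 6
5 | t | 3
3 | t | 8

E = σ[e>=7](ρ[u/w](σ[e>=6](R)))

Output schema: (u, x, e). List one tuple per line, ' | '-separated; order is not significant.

Row counts bottom-up:
  R → 4
  σ[e>=6](R) → 3
  ρ[u/w](σ[e>=6](R)) → 3
  σ[e>=7](ρ[u/w](σ[e>=6](R))) → 2

== RESULT ==
u | x | e
r | t | 7
s | r | 9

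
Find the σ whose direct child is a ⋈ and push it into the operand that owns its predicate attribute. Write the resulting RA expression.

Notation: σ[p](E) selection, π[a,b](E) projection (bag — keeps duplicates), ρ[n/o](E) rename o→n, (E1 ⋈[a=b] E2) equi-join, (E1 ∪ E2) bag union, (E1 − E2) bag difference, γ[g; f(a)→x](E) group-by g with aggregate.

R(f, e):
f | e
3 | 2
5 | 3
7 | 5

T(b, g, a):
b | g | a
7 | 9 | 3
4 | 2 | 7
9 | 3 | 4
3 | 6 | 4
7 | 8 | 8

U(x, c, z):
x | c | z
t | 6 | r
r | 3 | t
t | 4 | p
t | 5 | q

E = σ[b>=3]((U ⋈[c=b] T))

σ filters on b, owned by the right side.
E' = (U ⋈[c=b] σ[b>=3](T))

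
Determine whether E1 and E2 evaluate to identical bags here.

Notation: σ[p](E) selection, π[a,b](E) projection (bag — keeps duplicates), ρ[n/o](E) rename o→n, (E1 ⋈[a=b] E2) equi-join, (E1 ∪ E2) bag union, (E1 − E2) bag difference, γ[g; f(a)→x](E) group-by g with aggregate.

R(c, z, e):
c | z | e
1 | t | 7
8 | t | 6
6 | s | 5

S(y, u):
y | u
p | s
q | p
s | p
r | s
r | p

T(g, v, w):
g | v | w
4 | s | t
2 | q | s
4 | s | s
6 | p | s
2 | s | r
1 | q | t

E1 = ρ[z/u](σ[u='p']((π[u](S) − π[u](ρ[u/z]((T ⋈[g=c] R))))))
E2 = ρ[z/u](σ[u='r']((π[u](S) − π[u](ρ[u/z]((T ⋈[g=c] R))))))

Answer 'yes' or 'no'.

E1 per-node cardinality:
  S → 5
  π[u](S) → 5
  T → 6
  R → 3
  (T ⋈[g=c] R) → 2
  ρ[u/z]((T ⋈[g=c] R)) → 2
  π[u](ρ[u/z]((T ⋈[g=c] R))) → 2
  (π[u](S) − π[u](ρ[u/z]((T ⋈[g=c] R)))) → 4
  σ[u='p']((π[u](S) − π[u](ρ[u/z]((T ⋈[g=c] R))))) → 3
  ρ[z/u](σ[u='p']((π[u](S) − π[u](ρ[u/z]((T ⋈[g=c] R)))))) → 3
E2 per-node cardinality:
  S → 5
  π[u](S) → 5
  T → 6
  R → 3
  (T ⋈[g=c] R) → 2
  ρ[u/z]((T ⋈[g=c] R)) → 2
  π[u](ρ[u/z]((T ⋈[g=c] R))) → 2
  (π[u](S) − π[u](ρ[u/z]((T ⋈[g=c] R)))) → 4
  σ[u='r']((π[u](S) − π[u](ρ[u/z]((T ⋈[g=c] R))))) → 0
  ρ[z/u](σ[u='r']((π[u](S) − π[u](ρ[u/z]((T ⋈[g=c] R)))))) → 0

E1 result:
z
p
p
p
E2 result:
z
(0 rows)
Witness: ('p',) appears 3× in E1 but 0× in E2.

no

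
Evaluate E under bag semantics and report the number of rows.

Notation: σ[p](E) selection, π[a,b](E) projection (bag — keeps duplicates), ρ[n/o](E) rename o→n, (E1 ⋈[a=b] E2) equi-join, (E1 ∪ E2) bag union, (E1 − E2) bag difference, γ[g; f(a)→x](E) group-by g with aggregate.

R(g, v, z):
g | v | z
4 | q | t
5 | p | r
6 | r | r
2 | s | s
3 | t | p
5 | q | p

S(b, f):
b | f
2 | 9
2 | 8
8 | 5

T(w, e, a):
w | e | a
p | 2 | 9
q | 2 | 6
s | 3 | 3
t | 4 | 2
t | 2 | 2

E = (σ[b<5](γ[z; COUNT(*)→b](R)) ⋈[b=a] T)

Subexpression sizes:
  R → 6
  γ[z; COUNT(*)→b](R) → 4
  σ[b<5](γ[z; COUNT(*)→b](R)) → 4
  T → 5
  (σ[b<5](γ[z; COUNT(*)→b](R)) ⋈[b=a] T) → 4

|E| = 4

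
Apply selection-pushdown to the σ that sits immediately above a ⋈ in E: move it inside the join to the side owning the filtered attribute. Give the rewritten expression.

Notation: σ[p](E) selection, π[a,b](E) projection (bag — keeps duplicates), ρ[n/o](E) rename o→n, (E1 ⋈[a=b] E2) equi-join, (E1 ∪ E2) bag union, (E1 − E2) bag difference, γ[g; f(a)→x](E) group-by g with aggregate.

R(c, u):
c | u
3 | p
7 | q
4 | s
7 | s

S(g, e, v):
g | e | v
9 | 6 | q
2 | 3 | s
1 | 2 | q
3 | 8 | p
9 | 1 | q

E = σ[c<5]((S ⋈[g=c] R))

σ filters on c, owned by the right side.
E' = (S ⋈[g=c] σ[c<5](R))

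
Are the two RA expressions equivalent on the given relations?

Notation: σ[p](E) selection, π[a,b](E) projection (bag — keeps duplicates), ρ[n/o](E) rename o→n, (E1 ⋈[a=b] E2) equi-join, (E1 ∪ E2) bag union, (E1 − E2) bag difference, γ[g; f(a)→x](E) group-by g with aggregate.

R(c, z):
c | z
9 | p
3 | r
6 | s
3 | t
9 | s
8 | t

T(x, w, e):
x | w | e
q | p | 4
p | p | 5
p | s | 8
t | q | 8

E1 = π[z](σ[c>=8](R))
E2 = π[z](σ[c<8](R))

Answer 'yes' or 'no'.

E1 row counts bottom-up:
  R → 6
  σ[c>=8](R) → 3
  π[z](σ[c>=8](R)) → 3
E2 row counts bottom-up:
  R → 6
  σ[c<8](R) → 3
  π[z](σ[c<8](R)) → 3

E1 result:
z
p
s
t
E2 result:
z
r
s
t
Witness: ('p',) appears 1× in E1 but 0× in E2.

no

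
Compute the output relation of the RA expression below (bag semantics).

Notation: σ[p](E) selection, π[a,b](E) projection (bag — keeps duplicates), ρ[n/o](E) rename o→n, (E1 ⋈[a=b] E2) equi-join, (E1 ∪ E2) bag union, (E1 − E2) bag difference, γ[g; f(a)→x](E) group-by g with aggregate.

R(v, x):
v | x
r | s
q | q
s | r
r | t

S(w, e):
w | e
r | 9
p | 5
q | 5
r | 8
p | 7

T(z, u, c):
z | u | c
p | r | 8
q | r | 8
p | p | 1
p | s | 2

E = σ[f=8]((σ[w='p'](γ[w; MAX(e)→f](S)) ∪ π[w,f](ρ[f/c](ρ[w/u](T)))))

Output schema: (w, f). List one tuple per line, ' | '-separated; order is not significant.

Stepwise |·|:
  S → 5
  γ[w; MAX(e)→f](S) → 3
  σ[w='p'](γ[w; MAX(e)→f](S)) → 1
  T → 4
  ρ[w/u](T) → 4
  ρ[f/c](ρ[w/u](T)) → 4
  π[w,f](ρ[f/c](ρ[w/u](T))) → 4
  (σ[w='p'](γ[w; MAX(e)→f](S)) ∪ π[w,f](ρ[f/c](ρ[w/u](T)))) → 5
  σ[f=8]((σ[w='p'](γ[w; MAX(e)→f](S)) ∪ π[w,f](ρ[f/c](ρ[w/u](T))))) → 2

== RESULT ==
w | f
r | 8
r | 8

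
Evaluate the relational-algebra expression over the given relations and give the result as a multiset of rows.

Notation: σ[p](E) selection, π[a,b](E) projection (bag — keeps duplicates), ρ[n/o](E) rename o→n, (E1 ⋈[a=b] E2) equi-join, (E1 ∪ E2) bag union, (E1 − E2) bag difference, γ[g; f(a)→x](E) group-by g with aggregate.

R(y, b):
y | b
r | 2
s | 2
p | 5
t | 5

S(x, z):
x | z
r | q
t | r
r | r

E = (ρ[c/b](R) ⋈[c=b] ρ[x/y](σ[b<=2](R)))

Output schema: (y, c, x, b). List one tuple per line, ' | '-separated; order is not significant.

Row counts bottom-up:
  R → 4
  ρ[c/b](R) → 4
  R → 4
  σ[b<=2](R) → 2
  ρ[x/y](σ[b<=2](R)) → 2
  (ρ[c/b](R) ⋈[c=b] ρ[x/y](σ[b<=2](R))) → 4

== RESULT ==
y | c | x | b
r | 2 | r | 2
r | 2 | s | 2
s | 2 | r | 2
s | 2 | s | 2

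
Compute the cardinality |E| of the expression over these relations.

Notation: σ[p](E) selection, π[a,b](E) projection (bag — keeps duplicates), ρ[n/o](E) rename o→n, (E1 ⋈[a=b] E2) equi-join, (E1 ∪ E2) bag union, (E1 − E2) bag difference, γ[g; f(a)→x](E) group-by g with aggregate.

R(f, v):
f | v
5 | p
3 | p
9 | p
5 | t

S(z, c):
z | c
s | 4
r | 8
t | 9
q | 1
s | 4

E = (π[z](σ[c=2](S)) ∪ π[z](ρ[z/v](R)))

Row counts bottom-up:
  S → 5
  σ[c=2](S) → 0
  π[z](σ[c=2](S)) → 0
  R → 4
  ρ[z/v](R) → 4
  π[z](ρ[z/v](R)) → 4
  (π[z](σ[c=2](S)) ∪ π[z](ρ[z/v](R))) → 4

|E| = 4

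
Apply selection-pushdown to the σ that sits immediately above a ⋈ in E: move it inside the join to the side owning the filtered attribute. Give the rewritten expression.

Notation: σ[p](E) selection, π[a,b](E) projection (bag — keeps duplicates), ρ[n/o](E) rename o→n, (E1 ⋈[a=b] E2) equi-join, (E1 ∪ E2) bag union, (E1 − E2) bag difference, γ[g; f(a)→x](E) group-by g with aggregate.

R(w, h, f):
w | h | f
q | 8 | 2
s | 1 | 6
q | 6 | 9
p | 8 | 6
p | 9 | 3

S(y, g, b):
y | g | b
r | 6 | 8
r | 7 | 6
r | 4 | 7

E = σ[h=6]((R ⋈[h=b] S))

σ filters on h, owned by the left side.
E' = (σ[h=6](R) ⋈[h=b] S)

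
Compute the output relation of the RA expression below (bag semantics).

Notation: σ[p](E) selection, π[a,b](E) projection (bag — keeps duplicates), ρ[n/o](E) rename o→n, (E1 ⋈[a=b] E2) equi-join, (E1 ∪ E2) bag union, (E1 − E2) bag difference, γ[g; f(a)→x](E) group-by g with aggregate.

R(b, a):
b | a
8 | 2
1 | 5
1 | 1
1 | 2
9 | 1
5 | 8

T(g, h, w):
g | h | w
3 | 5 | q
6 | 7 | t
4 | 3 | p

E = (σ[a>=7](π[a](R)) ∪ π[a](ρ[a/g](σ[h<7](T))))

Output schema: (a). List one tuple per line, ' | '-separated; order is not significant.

Stepwise |·|:
  R → 6
  π[a](R) → 6
  σ[a>=7](π[a](R)) → 1
  T → 3
  σ[h<7](T) → 2
  ρ[a/g](σ[h<7](T)) → 2
  π[a](ρ[a/g](σ[h<7](T))) → 2
  (σ[a>=7](π[a](R)) ∪ π[a](ρ[a/g](σ[h<7](T)))) → 3

== RESULT ==
a
3
4
8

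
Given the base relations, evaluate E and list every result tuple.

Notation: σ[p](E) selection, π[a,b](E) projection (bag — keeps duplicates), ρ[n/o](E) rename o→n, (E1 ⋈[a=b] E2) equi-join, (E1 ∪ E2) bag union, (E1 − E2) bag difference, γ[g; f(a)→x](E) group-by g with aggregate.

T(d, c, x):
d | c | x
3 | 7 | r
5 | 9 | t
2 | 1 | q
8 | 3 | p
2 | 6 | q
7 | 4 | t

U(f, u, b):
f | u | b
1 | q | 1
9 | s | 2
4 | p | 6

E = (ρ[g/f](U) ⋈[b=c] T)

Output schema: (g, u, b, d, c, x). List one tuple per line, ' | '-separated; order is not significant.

Subexpression sizes:
  U → 3
  ρ[g/f](U) → 3
  T → 6
  (ρ[g/f](U) ⋈[b=c] T) → 2

== RESULT ==
g | u | b | d | c | x
1 | q | 1 | 2 | 1 | q
4 | p | 6 | 2 | 6 | q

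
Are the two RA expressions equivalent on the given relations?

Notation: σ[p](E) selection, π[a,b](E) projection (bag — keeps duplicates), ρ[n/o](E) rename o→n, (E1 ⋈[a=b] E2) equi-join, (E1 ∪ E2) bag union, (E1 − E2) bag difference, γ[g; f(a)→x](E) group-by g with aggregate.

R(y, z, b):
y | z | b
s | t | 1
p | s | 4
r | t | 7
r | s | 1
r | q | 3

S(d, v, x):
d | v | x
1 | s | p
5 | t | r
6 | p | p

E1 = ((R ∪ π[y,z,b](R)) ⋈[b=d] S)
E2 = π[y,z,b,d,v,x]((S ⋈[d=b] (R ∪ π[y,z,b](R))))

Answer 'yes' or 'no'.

E1 per-node cardinality:
  R → 5
  R → 5
  π[y,z,b](R) → 5
  (R ∪ π[y,z,b](R)) → 10
  S → 3
  ((R ∪ π[y,z,b](R)) ⋈[b=d] S) → 4
E2 per-node cardinality:
  S → 3
  R → 5
  R → 5
  π[y,z,b](R) → 5
  (R ∪ π[y,z,b](R)) → 10
  (S ⋈[d=b] (R ∪ π[y,z,b](R))) → 4
  π[y,z,b,d,v,x]((S ⋈[d=b] (R ∪ π[y,z,b](R)))) → 4

E1 and E2 produce the same multiset:
y | z | b | d | v | x
r | s | 1 | 1 | s | p
r | s | 1 | 1 | s | p
s | t | 1 | 1 | s | p
s | t | 1 | 1 | s | p

yes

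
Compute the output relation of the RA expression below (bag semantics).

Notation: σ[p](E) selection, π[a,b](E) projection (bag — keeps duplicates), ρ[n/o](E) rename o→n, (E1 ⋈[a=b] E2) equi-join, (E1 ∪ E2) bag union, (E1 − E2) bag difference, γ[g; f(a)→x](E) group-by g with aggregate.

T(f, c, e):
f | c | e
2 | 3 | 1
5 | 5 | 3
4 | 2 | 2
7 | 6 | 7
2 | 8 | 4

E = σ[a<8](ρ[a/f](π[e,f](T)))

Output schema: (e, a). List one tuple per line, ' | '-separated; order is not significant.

Per-node cardinality:
  T → 5
  π[e,f](T) → 5
  ρ[a/f](π[e,f](T)) → 5
  σ[a<8](ρ[a/f](π[e,f](T))) → 5

== RESULT ==
e | a
1 | 2
2 | 4
3 | 5
4 | 2
7 | 7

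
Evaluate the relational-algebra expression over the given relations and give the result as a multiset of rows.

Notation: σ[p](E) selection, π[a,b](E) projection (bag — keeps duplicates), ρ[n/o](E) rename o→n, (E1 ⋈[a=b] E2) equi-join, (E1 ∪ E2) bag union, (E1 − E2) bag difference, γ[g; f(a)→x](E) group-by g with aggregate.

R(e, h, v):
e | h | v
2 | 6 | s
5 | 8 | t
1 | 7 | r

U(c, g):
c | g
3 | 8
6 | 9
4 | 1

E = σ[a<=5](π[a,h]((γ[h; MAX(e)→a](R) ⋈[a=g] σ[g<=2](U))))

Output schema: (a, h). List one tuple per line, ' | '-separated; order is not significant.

Subexpression sizes:
  R → 3
  γ[h; MAX(e)→a](R) → 3
  U → 3
  σ[g<=2](U) → 1
  (γ[h; MAX(e)→a](R) ⋈[a=g] σ[g<=2](U)) → 1
  π[a,h]((γ[h; MAX(e)→a](R) ⋈[a=g] σ[g<=2](U))) → 1
  σ[a<=5](π[a,h]((γ[h; MAX(e)→a](R) ⋈[a=g] σ[g<=2](U)))) → 1

== RESULT ==
a | h
1 | 7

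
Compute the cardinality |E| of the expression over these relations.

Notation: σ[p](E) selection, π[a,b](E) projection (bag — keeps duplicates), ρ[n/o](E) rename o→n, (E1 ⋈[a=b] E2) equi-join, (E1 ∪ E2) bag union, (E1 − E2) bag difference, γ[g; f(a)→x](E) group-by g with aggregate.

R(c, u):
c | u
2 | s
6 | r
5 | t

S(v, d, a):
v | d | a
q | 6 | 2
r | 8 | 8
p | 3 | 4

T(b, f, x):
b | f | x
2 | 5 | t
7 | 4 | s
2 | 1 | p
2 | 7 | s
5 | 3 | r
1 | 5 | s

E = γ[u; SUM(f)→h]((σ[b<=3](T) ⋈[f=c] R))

Per-node cardinality:
  T → 6
  σ[b<=3](T) → 4
  R → 3
  (σ[b<=3](T) ⋈[f=c] R) → 2
  γ[u; SUM(f)→h]((σ[b<=3](T) ⋈[f=c] R)) → 1

|E| = 1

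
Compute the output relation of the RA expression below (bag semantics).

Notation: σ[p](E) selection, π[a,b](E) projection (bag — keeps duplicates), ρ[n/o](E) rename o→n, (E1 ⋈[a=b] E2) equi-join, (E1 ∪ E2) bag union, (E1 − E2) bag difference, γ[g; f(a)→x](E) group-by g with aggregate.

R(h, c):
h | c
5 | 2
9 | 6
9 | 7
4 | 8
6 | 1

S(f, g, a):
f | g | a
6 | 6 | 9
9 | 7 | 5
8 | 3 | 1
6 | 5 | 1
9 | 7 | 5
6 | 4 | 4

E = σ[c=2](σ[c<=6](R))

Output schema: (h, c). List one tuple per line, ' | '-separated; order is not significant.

Per-node cardinality:
  R → 5
  σ[c<=6](R) → 3
  σ[c=2](σ[c<=6](R)) → 1

== RESULT ==
h | c
5 | 2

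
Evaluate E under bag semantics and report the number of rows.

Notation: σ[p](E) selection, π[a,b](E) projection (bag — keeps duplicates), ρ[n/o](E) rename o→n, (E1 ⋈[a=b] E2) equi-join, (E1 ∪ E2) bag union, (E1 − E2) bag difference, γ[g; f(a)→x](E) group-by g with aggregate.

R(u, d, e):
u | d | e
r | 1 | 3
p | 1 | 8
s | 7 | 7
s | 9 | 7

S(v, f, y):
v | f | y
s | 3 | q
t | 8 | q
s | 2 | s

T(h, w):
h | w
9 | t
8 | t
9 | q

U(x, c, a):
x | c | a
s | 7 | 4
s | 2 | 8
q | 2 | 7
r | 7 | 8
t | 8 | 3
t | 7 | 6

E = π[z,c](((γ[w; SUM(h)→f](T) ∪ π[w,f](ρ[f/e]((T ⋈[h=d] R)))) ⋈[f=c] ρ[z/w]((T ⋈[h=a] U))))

Subexpression sizes:
  T → 3
  γ[w; SUM(h)→f](T) → 2
  T → 3
  R → 4
  (T ⋈[h=d] R) → 2
  ρ[f/e]((T ⋈[h=d] R)) → 2
  π[w,f](ρ[f/e]((T ⋈[h=d] R))) → 2
  (γ[w; SUM(h)→f](T) ∪ π[w,f](ρ[f/e]((T ⋈[h=d] R)))) → 4
  T → 3
  U → 6
  (T ⋈[h=a] U) → 2
  ρ[z/w]((T ⋈[h=a] U)) → 2
  ((γ[w; SUM(h)→f](T) ∪ π[w,f](ρ[f/e]((T ⋈[h=d] R)))) ⋈[f=c] ρ[z/w]((T ⋈[h=a] U))) → 2
  π[z,c](((γ[w; SUM(h)→f](T) ∪ π[w,f](ρ[f/e]((T ⋈[h=d] R)))) ⋈[f=c] ρ[z/w]((T ⋈[h=a] U)))) → 2

|E| = 2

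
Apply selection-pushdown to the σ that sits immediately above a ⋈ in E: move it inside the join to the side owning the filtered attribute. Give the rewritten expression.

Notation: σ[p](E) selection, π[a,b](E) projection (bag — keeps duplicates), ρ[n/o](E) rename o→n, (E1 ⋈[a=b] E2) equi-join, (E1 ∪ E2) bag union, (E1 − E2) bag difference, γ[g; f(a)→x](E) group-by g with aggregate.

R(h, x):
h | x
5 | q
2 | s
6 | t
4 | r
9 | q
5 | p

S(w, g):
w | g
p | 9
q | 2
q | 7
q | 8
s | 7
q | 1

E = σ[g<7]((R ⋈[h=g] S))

σ filters on g, owned by the right side.
E' = (R ⋈[h=g] σ[g<7](S))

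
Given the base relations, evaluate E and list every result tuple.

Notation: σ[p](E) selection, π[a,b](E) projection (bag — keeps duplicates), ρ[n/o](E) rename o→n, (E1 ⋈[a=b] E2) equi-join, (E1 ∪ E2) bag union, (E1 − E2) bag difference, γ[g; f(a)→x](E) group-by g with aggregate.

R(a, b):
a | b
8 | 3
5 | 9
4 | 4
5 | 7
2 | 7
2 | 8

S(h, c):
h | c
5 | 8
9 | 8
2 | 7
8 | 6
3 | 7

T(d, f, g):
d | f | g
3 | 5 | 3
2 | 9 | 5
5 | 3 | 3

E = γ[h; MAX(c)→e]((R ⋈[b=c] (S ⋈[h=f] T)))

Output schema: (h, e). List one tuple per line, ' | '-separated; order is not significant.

Subexpression sizes:
  R → 6
  S → 5
  T → 3
  (S ⋈[h=f] T) → 3
  (R ⋈[b=c] (S ⋈[h=f] T)) → 4
  γ[h; MAX(c)→e]((R ⋈[b=c] (S ⋈[h=f] T))) → 3

== RESULT ==
h | e
3 | 7
5 | 8
9 | 8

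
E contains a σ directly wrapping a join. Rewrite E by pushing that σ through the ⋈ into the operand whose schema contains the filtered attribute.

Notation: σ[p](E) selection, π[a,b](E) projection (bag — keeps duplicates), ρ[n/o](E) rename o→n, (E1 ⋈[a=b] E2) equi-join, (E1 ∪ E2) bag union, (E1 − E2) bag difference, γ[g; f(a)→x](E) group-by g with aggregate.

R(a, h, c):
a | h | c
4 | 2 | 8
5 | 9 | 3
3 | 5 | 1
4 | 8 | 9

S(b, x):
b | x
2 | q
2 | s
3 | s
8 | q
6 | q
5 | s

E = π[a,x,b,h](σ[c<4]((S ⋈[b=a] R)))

σ filters on c, owned by the right side.
E' = π[a,x,b,h]((S ⋈[b=a] σ[c<4](R)))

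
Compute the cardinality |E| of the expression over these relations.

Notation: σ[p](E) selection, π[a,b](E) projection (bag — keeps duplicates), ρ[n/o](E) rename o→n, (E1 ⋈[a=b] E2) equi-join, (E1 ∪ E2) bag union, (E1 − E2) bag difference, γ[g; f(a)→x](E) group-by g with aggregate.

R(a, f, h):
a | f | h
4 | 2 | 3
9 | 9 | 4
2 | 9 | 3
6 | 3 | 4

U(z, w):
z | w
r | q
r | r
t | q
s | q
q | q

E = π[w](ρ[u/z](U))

Row counts bottom-up:
  U → 5
  ρ[u/z](U) → 5
  π[w](ρ[u/z](U)) → 5

|E| = 5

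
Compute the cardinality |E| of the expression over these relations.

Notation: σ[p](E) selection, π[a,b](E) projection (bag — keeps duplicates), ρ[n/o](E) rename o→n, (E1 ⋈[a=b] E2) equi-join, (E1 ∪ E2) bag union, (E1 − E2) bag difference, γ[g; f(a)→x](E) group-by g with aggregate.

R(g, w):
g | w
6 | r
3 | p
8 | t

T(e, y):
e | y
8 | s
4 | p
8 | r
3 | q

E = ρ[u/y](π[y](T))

Subexpression sizes:
  T → 4
  π[y](T) → 4
  ρ[u/y](π[y](T)) → 4

|E| = 4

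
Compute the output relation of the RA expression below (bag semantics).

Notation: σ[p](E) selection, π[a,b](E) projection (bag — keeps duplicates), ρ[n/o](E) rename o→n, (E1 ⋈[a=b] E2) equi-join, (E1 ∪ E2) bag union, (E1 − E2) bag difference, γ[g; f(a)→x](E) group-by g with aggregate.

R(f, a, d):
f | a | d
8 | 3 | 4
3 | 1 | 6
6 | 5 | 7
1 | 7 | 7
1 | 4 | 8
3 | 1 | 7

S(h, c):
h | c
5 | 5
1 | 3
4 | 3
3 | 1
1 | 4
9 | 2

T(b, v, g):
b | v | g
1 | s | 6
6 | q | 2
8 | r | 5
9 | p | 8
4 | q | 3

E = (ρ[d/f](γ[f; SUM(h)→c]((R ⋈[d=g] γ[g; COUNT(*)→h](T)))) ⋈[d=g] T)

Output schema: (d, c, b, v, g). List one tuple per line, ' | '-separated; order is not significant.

Stepwise |·|:
  R → 6
  T → 5
  γ[g; COUNT(*)→h](T) → 5
  (R ⋈[d=g] γ[g; COUNT(*)→h](T)) → 2
  γ[f; SUM(h)→c]((R ⋈[d=g] γ[g; COUNT(*)→h](T))) → 2
  ρ[d/f](γ[f; SUM(h)→c]((R ⋈[d=g] γ[g; COUNT(*)→h](T)))) → 2
  T → 5
  (ρ[d/f](γ[f; SUM(h)→c]((R ⋈[d=g] γ[g; COUNT(*)→h](T)))) ⋈[d=g] T) → 1

== RESULT ==
d | c | b | v | g
3 | 1 | 4 | q | 3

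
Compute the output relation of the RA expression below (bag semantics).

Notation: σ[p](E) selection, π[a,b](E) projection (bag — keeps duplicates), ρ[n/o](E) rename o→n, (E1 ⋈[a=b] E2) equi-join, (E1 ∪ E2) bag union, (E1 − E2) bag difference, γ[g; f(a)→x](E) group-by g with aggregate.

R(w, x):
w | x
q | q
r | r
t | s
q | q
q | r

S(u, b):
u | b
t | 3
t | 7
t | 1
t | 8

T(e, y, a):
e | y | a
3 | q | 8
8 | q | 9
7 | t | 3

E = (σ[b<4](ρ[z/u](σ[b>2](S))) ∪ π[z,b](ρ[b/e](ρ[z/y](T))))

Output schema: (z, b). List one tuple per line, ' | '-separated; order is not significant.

Per-node cardinality:
  S → 4
  σ[b>2](S) → 3
  ρ[z/u](σ[b>2](S)) → 3
  σ[b<4](ρ[z/u](σ[b>2](S))) → 1
  T → 3
  ρ[z/y](T) → 3
  ρ[b/e](ρ[z/y](T)) → 3
  π[z,b](ρ[b/e](ρ[z/y](T))) → 3
  (σ[b<4](ρ[z/u](σ[b>2](S))) ∪ π[z,b](ρ[b/e](ρ[z/y](T)))) → 4

== RESULT ==
z | b
q | 3
q | 8
t | 3
t | 7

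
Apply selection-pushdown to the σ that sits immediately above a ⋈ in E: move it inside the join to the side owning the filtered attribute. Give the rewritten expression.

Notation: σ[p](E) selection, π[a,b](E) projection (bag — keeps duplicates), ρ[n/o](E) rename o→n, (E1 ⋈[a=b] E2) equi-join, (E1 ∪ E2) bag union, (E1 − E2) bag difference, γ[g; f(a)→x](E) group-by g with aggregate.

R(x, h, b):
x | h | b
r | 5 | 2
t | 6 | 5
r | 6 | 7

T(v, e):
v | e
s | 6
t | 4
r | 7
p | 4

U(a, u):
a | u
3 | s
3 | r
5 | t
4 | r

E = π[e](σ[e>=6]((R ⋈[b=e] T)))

σ filters on e, owned by the right side.
E' = π[e]((R ⋈[b=e] σ[e>=6](T)))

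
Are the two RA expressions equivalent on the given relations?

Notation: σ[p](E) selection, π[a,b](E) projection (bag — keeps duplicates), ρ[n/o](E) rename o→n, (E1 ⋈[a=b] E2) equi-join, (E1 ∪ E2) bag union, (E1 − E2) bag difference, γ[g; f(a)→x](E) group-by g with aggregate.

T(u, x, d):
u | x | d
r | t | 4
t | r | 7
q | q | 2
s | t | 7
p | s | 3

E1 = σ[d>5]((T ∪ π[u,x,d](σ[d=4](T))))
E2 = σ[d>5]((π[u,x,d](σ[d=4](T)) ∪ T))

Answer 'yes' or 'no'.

E1 stepwise |·|:
  T → 5
  T → 5
  σ[d=4](T) → 1
  π[u,x,d](σ[d=4](T)) → 1
  (T ∪ π[u,x,d](σ[d=4](T))) → 6
  σ[d>5]((T ∪ π[u,x,d](σ[d=4](T)))) → 2
E2 stepwise |·|:
  T → 5
  σ[d=4](T) → 1
  π[u,x,d](σ[d=4](T)) → 1
  T → 5
  (π[u,x,d](σ[d=4](T)) ∪ T) → 6
  σ[d>5]((π[u,x,d](σ[d=4](T)) ∪ T)) → 2

E1 and E2 produce the same multiset:
u | x | d
s | t | 7
t | r | 7

yes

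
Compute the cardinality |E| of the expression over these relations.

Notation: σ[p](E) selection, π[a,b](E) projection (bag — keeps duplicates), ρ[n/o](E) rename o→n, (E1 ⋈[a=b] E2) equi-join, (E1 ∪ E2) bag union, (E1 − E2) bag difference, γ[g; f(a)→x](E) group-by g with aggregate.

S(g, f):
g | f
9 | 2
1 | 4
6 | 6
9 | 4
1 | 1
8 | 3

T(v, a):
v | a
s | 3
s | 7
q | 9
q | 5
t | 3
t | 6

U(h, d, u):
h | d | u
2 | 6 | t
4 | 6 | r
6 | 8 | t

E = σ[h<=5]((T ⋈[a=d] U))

Subexpression sizes:
  T → 6
  U → 3
  (T ⋈[a=d] U) → 2
  σ[h<=5]((T ⋈[a=d] U)) → 2

|E| = 2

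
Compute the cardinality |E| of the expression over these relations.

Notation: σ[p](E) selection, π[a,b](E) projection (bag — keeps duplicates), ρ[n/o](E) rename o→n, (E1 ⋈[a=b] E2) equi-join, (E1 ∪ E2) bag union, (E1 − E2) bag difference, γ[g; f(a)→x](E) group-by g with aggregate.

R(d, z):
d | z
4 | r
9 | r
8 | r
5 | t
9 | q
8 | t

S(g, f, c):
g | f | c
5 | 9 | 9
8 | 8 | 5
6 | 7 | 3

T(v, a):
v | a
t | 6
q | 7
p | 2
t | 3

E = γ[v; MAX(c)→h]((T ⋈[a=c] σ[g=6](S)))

Stepwise |·|:
  T → 4
  S → 3
  σ[g=6](S) → 1
  (T ⋈[a=c] σ[g=6](S)) → 1
  γ[v; MAX(c)→h]((T ⋈[a=c] σ[g=6](S))) → 1

|E| = 1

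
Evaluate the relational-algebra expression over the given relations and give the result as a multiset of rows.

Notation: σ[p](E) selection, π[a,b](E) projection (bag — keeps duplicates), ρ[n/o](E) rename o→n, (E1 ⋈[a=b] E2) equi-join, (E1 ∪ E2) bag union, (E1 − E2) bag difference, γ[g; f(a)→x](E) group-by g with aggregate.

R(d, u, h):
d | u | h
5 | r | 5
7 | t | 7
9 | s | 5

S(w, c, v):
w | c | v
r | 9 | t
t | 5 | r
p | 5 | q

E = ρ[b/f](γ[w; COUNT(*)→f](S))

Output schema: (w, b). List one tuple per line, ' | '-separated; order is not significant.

Subexpression sizes:
  S → 3
  γ[w; COUNT(*)→f](S) → 3
  ρ[b/f](γ[w; COUNT(*)→f](S)) → 3

== RESULT ==
w | b
p | 1
r | 1
t | 1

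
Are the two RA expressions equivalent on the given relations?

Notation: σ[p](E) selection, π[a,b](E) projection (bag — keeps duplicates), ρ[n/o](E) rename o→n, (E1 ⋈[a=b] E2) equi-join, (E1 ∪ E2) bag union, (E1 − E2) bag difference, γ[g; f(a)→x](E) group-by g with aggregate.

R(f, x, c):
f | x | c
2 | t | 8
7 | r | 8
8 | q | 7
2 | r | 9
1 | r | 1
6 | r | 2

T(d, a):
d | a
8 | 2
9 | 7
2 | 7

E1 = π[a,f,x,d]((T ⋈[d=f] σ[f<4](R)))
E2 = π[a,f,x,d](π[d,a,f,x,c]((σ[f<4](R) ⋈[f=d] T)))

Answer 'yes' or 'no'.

E1 row counts bottom-up:
  T → 3
  R → 6
  σ[f<4](R) → 3
  (T ⋈[d=f] σ[f<4](R)) → 2
  π[a,f,x,d]((T ⋈[d=f] σ[f<4](R))) → 2
E2 row counts bottom-up:
  R → 6
  σ[f<4](R) → 3
  T → 3
  (σ[f<4](R) ⋈[f=d] T) → 2
  π[d,a,f,x,c]((σ[f<4](R) ⋈[f=d] T)) → 2
  π[a,f,x,d](π[d,a,f,x,c]((σ[f<4](R) ⋈[f=d] T))) → 2

E1 and E2 produce the same multiset:
a | f | x | d
7 | 2 | r | 2
7 | 2 | t | 2

yes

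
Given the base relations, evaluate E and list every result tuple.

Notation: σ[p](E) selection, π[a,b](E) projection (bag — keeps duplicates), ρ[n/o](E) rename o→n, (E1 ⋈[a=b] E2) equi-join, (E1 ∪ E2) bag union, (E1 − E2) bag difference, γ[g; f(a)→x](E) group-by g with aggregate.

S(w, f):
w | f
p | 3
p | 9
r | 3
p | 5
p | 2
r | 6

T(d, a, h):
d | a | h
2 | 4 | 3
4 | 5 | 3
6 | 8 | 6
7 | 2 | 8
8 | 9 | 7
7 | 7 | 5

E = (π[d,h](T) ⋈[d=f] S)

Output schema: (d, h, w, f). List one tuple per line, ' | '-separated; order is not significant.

Row counts bottom-up:
  T → 6
  π[d,h](T) → 6
  S → 6
  (π[d,h](T) ⋈[d=f] S) → 2

== RESULT ==
d | h | w | f
2 | 3 | p | 2
6 | 6 | r | 6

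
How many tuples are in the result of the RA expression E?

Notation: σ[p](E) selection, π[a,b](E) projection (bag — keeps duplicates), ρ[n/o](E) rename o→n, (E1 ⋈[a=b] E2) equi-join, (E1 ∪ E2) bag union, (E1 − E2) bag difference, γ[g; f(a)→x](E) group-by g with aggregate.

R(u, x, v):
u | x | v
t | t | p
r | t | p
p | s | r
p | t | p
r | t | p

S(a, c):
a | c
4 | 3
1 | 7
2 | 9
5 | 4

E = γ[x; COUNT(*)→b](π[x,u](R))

Subexpression sizes:
  R → 5
  π[x,u](R) → 5
  γ[x; COUNT(*)→b](π[x,u](R)) → 2

|E| = 2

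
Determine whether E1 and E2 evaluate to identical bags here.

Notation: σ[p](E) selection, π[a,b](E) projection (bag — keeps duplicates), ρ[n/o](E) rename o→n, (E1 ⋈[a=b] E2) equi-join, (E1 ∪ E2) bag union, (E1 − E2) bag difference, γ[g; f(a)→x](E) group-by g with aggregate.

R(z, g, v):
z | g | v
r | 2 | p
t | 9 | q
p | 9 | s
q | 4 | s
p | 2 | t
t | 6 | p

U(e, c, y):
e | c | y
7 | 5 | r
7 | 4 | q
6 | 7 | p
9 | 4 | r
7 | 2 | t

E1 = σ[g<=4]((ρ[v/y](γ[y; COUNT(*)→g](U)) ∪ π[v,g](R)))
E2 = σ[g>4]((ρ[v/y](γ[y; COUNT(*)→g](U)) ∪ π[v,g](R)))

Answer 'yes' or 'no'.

E1 row counts bottom-up:
  U → 5
  γ[y; COUNT(*)→g](U) → 4
  ρ[v/y](γ[y; COUNT(*)→g](U)) → 4
  R → 6
  π[v,g](R) → 6
  (ρ[v/y](γ[y; COUNT(*)→g](U)) ∪ π[v,g](R)) → 10
  σ[g<=4]((ρ[v/y](γ[y; COUNT(*)→g](U)) ∪ π[v,g](R))) → 7
E2 row counts bottom-up:
  U → 5
  γ[y; COUNT(*)→g](U) → 4
  ρ[v/y](γ[y; COUNT(*)→g](U)) → 4
  R → 6
  π[v,g](R) → 6
  (ρ[v/y](γ[y; COUNT(*)→g](U)) ∪ π[v,g](R)) → 10
  σ[g>4]((ρ[v/y](γ[y; COUNT(*)→g](U)) ∪ π[v,g](R))) → 3

E1 result:
v | g
p | 1
p | 2
q | 1
r | 2
s | 4
t | 1
t | 2
E2 result:
v | g
p | 6
q | 9
s | 9
Witness: ('s', 9) appears 0× in E1 but 1× in E2.

no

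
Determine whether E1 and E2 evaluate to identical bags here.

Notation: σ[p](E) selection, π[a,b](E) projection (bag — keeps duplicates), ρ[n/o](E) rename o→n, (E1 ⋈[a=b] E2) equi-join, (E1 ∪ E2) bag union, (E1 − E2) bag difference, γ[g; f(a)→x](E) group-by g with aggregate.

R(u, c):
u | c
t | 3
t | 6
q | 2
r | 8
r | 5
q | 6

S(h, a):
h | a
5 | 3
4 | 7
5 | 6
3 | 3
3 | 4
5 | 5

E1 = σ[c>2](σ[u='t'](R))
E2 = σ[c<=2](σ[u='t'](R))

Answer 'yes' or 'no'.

E1 stepwise |·|:
  R → 6
  σ[u='t'](R) → 2
  σ[c>2](σ[u='t'](R)) → 2
E2 stepwise |·|:
  R → 6
  σ[u='t'](R) → 2
  σ[c<=2](σ[u='t'](R)) → 0

E1 result:
u | c
t | 3
t | 6
E2 result:
u | c
(0 rows)
Witness: ('t', 3) appears 1× in E1 but 0× in E2.

no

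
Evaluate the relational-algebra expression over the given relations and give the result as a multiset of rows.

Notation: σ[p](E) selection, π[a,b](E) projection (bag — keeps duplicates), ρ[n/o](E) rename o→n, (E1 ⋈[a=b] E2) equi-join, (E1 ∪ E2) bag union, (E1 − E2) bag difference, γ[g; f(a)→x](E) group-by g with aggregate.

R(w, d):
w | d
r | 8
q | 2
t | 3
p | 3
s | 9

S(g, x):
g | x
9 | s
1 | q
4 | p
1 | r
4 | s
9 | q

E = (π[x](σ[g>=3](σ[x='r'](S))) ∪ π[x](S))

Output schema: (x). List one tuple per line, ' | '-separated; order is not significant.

Row counts bottom-up:
  S → 6
  σ[x='r'](S) → 1
  σ[g>=3](σ[x='r'](S)) → 0
  π[x](σ[g>=3](σ[x='r'](S))) → 0
  S → 6
  π[x](S) → 6
  (π[x](σ[g>=3](σ[x='r'](S))) ∪ π[x](S)) → 6

== RESULT ==
x
p
q
q
r
s
s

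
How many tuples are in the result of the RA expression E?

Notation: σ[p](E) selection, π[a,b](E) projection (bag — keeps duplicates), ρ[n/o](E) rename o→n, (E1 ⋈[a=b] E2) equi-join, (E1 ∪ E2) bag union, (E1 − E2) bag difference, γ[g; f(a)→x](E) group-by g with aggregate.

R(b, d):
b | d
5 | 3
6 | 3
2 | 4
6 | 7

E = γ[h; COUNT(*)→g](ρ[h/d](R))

Subexpression sizes:
  R → 4
  ρ[h/d](R) → 4
  γ[h; COUNT(*)→g](ρ[h/d](R)) → 3

|E| = 3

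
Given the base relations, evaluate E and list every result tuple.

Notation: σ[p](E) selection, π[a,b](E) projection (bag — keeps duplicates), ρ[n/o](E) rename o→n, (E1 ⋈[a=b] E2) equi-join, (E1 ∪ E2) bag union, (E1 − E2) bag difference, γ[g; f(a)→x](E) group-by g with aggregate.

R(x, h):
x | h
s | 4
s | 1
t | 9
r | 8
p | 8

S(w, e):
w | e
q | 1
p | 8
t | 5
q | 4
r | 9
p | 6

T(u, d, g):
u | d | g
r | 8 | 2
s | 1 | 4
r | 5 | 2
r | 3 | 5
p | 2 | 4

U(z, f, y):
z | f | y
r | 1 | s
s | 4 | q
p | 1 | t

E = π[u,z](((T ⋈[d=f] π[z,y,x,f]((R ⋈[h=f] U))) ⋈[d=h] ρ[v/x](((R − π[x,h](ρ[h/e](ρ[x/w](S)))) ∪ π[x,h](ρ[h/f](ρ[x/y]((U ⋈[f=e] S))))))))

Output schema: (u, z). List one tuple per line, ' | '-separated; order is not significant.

Subexpression sizes:
  T → 5
  R → 5
  U → 3
  (R ⋈[h=f] U) → 3
  π[z,y,x,f]((R ⋈[h=f] U)) → 3
  (T ⋈[d=f] π[z,y,x,f]((R ⋈[h=f] U))) → 2
  R → 5
  S → 6
  ρ[x/w](S) → 6
  ρ[h/e](ρ[x/w](S)) → 6
  π[x,h](ρ[h/e](ρ[x/w](S))) → 6
  (R − π[x,h](ρ[h/e](ρ[x/w](S)))) → 4
  U → 3
  S → 6
  (U ⋈[f=e] S) → 3
  ρ[x/y]((U ⋈[f=e] S)) → 3
  ρ[h/f](ρ[x/y]((U ⋈[f=e] S))) → 3
  π[x,h](ρ[h/f](ρ[x/y]((U ⋈[f=e] S)))) → 3
  ((R − π[x,h](ρ[h/e](ρ[x/w](S)))) ∪ π[x,h](ρ[h/f](ρ[x/y]((U ⋈[f=e] S))))) → 7
  ρ[v/x](((R − π[x,h](ρ[h/e](ρ[x/w](S)))) ∪ π[x,h](ρ[h/f](ρ[x/y]((U ⋈[f=e] S)))))) → 7
  ((T ⋈[d=f] π[z,y,x,f]((R ⋈[h=f] U))) ⋈[d=h] ρ[v/x](((R − π[x,h](ρ[h/e](ρ[x/w](S)))) ∪ π[x,h](ρ[h/f](ρ[x/y]((U ⋈[f=e] S))))))) → 6
  π[u,z](((T ⋈[d=f] π[z,y,x,f]((R ⋈[h=f] U))) ⋈[d=h] ρ[v/x](((R − π[x,h](ρ[h/e](ρ[x/w](S)))) ∪ π[x,h](ρ[h/f](ρ[x/y]((U ⋈[f=e] S)))))))) → 6

== RESULT ==
u | z
s | p
s | p
s | p
s | r
s | r
s | r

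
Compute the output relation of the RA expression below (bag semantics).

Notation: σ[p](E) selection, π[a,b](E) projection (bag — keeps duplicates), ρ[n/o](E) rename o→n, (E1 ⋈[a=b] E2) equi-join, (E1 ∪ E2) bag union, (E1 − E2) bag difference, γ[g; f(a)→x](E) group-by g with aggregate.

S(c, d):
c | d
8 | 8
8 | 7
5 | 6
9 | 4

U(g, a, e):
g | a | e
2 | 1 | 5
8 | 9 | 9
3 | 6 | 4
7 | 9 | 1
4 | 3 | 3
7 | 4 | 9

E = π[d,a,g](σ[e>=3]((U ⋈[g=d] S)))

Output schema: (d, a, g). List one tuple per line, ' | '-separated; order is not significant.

Row counts bottom-up:
  U → 6
  S → 4
  (U ⋈[g=d] S) → 4
  σ[e>=3]((U ⋈[g=d] S)) → 3
  π[d,a,g](σ[e>=3]((U ⋈[g=d] S))) → 3

== RESULT ==
d | a | g
4 | 3 | 4
7 | 4 | 7
8 | 9 | 8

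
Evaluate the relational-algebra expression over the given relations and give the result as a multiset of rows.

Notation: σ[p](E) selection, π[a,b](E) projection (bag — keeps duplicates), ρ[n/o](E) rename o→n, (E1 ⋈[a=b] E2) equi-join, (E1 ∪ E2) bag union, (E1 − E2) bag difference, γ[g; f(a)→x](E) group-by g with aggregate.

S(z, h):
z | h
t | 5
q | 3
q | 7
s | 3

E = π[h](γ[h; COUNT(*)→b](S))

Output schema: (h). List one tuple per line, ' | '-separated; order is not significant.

Per-node cardinality:
  S → 4
  γ[h; COUNT(*)→b](S) → 3
  π[h](γ[h; COUNT(*)→b](S)) → 3

== RESULT ==
h
3
5
7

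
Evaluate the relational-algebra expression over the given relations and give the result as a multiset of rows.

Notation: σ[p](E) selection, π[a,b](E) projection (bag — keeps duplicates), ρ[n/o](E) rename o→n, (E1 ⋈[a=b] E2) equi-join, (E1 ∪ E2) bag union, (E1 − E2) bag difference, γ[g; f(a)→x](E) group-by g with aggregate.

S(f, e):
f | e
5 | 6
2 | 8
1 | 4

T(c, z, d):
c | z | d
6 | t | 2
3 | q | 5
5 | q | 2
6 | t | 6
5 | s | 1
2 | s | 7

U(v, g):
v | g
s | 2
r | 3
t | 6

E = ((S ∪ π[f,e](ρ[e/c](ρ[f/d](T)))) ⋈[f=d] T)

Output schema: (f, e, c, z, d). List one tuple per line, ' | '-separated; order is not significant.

Per-node cardinality:
  S → 3
  T → 6
  ρ[f/d](T) → 6
  ρ[e/c](ρ[f/d](T)) → 6
  π[f,e](ρ[e/c](ρ[f/d](T))) → 6
  (S ∪ π[f,e](ρ[e/c](ρ[f/d](T)))) → 9
  T → 6
  ((S ∪ π[f,e](ρ[e/c](ρ[f/d](T)))) ⋈[f=d] T) → 12

== RESULT ==
f | e | c | z | d
1 | 4 | 5 | s | 1
1 | 5 | 5 | s | 1
2 | 5 | 5 | q | 2
2 | 5 | 6 | t | 2
2 | 6 | 5 | q | 2
2 | 6 | 6 | t | 2
2 | 8 | 5 | q | 2
2 | 8 | 6 | t | 2
5 | 3 | 3 | q | 5
5 | 6 | 3 | q | 5
6 | 6 | 6 | t | 6
7 | 2 | 2 | s | 7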